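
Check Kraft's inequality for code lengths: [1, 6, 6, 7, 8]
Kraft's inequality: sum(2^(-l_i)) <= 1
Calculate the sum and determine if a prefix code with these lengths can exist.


Sum = 2^(-1) + 2^(-6) + 2^(-6) + 2^(-7) + 2^(-8)
    = 0.5 + 0.015625 + 0.015625 + 0.0078125 + 0.00390625
    = 139/256 = 0.54296875
Since 0.54296875 <= 1, Kraft's inequality IS satisfied.
A prefix code with these lengths CAN exist.

Kraft sum = 0.54296875. Satisfied.


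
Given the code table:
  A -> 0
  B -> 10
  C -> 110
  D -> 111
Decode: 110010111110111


Decoding:
110 -> C
0 -> A
10 -> B
111 -> D
110 -> C
111 -> D


Result: CABDCD


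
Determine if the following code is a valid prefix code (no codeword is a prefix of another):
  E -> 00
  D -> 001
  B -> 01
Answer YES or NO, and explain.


Checking each pair (does one codeword prefix another?):
  E='00' vs D='001': prefix -- VIOLATION

NO -- this is NOT a valid prefix code. E (00) is a prefix of D (001).


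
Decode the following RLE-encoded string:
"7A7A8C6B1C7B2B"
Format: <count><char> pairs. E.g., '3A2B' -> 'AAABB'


Expanding each <count><char> pair:
  7A -> 'AAAAAAA'
  7A -> 'AAAAAAA'
  8C -> 'CCCCCCCC'
  6B -> 'BBBBBB'
  1C -> 'C'
  7B -> 'BBBBBBB'
  2B -> 'BB'

Decoded = AAAAAAAAAAAAAACCCCCCCCBBBBBBCBBBBBBBBB


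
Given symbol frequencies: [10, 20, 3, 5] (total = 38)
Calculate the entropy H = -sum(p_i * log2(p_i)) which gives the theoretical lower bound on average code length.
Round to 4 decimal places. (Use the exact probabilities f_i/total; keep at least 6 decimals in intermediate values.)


Per-symbol terms -p_i * log2(p_i) with p_i = f_i/38:
  p = 10/38 = 0.263158: log2(p) = -1.925999, -p*log2(p) = 0.506842
  p = 20/38 = 0.526316: log2(p) = -0.925999, -p*log2(p) = 0.487368
  p = 3/38 = 0.078947: log2(p) = -3.662965, -p*log2(p) = 0.289181
  p = 5/38 = 0.131579: log2(p) = -2.925999, -p*log2(p) = 0.385000
H = 0.506842 + 0.487368 + 0.289181 + 0.385000 = 1.668391

H = 1.6684 bits/symbol


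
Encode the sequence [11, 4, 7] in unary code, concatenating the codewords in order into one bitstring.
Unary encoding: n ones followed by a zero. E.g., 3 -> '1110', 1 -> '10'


Encode each number as n ones followed by a terminating 0:
  11 -> 111111111110 (12 bits)
  4 -> 11110 (5 bits)
  7 -> 11111110 (8 bits)
Total length = 12 + 5 + 8 = 25 bits.

Unary([11, 4, 7]) = 1111111111101111011111110 (25 bits)


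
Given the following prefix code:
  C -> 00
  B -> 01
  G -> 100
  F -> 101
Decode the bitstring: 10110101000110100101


Decoding step by step:
Bits 101 -> F
Bits 101 -> F
Bits 01 -> B
Bits 00 -> C
Bits 01 -> B
Bits 101 -> F
Bits 00 -> C
Bits 101 -> F


Decoded message: FFBCBFCF


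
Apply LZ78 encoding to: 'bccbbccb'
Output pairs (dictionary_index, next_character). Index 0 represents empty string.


LZ78 encoding steps:
Dictionary: {0: ''}
Step 1: w='' (idx 0), next='b' -> output (0, 'b'), add 'b' as idx 1
Step 2: w='' (idx 0), next='c' -> output (0, 'c'), add 'c' as idx 2
Step 3: w='c' (idx 2), next='b' -> output (2, 'b'), add 'cb' as idx 3
Step 4: w='b' (idx 1), next='c' -> output (1, 'c'), add 'bc' as idx 4
Step 5: w='cb' (idx 3), end of input -> output (3, '')


Encoded: [(0, 'b'), (0, 'c'), (2, 'b'), (1, 'c'), (3, '')]


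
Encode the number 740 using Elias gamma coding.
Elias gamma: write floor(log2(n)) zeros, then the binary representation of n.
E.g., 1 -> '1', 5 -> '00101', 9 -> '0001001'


num_bits = floor(log2(740)) + 1 = 10
leading_zeros = num_bits - 1 = 9
binary(740) = 1011100100

Elias gamma(740) = '000000000' + '1011100100' = 0000000001011100100 (19 bits)


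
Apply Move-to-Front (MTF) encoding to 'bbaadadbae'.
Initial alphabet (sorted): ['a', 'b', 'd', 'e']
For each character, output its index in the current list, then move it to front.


MTF encoding:
'b': index 1 in ['a', 'b', 'd', 'e'] -> ['b', 'a', 'd', 'e']
'b': index 0 in ['b', 'a', 'd', 'e'] -> ['b', 'a', 'd', 'e']
'a': index 1 in ['b', 'a', 'd', 'e'] -> ['a', 'b', 'd', 'e']
'a': index 0 in ['a', 'b', 'd', 'e'] -> ['a', 'b', 'd', 'e']
'd': index 2 in ['a', 'b', 'd', 'e'] -> ['d', 'a', 'b', 'e']
'a': index 1 in ['d', 'a', 'b', 'e'] -> ['a', 'd', 'b', 'e']
'd': index 1 in ['a', 'd', 'b', 'e'] -> ['d', 'a', 'b', 'e']
'b': index 2 in ['d', 'a', 'b', 'e'] -> ['b', 'd', 'a', 'e']
'a': index 2 in ['b', 'd', 'a', 'e'] -> ['a', 'b', 'd', 'e']
'e': index 3 in ['a', 'b', 'd', 'e'] -> ['e', 'a', 'b', 'd']


Output: [1, 0, 1, 0, 2, 1, 1, 2, 2, 3]


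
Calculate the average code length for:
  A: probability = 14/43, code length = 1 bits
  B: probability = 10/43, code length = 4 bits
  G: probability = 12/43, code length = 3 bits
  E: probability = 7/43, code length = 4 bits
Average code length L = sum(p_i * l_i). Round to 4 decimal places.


Weighted contributions p_i * l_i:
  A: (14/43) * 1 = 14/43
  B: (10/43) * 4 = 40/43
  G: (12/43) * 3 = 36/43
  E: (7/43) * 4 = 28/43
Sum = (14 + 40 + 36 + 28)/43 = 118/43

L = 118/43 = 2.7442 bits/symbol


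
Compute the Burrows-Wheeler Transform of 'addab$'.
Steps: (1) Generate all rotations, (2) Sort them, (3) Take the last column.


Rotations (sorted):
  0: $addab -> last char: b
  1: ab$add -> last char: d
  2: addab$ -> last char: $
  3: b$adda -> last char: a
  4: dab$ad -> last char: d
  5: ddab$a -> last char: a


BWT = bd$ada


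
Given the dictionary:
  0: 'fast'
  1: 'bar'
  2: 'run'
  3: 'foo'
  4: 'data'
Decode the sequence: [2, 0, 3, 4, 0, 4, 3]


Look up each index in the dictionary:
  2 -> 'run'
  0 -> 'fast'
  3 -> 'foo'
  4 -> 'data'
  0 -> 'fast'
  4 -> 'data'
  3 -> 'foo'

Decoded: "run fast foo data fast data foo"


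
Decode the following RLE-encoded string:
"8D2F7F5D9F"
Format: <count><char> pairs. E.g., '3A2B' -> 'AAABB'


Expanding each <count><char> pair:
  8D -> 'DDDDDDDD'
  2F -> 'FF'
  7F -> 'FFFFFFF'
  5D -> 'DDDDD'
  9F -> 'FFFFFFFFF'

Decoded = DDDDDDDDFFFFFFFFFDDDDDFFFFFFFFF


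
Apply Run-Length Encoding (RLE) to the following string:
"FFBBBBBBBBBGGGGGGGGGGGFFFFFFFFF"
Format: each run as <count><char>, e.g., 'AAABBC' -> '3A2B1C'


Scanning runs left to right:
  i=0: run of 'F' x 2 -> '2F'
  i=2: run of 'B' x 9 -> '9B'
  i=11: run of 'G' x 11 -> '11G'
  i=22: run of 'F' x 9 -> '9F'

RLE = 2F9B11G9F


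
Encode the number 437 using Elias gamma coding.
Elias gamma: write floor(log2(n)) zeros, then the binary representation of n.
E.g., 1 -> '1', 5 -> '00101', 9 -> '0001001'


num_bits = floor(log2(437)) + 1 = 9
leading_zeros = num_bits - 1 = 8
binary(437) = 110110101

Elias gamma(437) = '00000000' + '110110101' = 00000000110110101 (17 bits)


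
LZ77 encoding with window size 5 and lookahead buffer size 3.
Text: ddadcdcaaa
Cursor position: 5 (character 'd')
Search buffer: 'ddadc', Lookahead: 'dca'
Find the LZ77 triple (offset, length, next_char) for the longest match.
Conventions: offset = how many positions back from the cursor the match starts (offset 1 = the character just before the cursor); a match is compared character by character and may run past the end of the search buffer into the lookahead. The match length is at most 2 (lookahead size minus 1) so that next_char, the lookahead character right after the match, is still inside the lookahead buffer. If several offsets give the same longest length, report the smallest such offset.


Try each offset into the search buffer:
  offset=1 (pos 4, char 'c'): match length 0
  offset=2 (pos 3, char 'd'): match length 2
  offset=3 (pos 2, char 'a'): match length 0
  offset=4 (pos 1, char 'd'): match length 1
  offset=5 (pos 0, char 'd'): match length 1
Longest match has length 2 at offset 2.
next_char = character at position 5 + 2 = 7 -> 'a'

Best match: offset=2, length=2 (matching 'dc' starting at position 3)
LZ77 triple: (2, 2, 'a')


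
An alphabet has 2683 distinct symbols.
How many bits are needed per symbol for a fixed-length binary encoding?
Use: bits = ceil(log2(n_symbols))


log2(2683) = 11.3896
Bracket: 2^11 = 2048 < 2683 <= 2^12 = 4096
So ceil(log2(2683)) = 12

bits = ceil(log2(2683)) = ceil(11.3896) = 12 bits


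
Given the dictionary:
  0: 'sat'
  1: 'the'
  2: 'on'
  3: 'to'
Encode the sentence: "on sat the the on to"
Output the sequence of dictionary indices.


Look up each word in the dictionary:
  'on' -> 2
  'sat' -> 0
  'the' -> 1
  'the' -> 1
  'on' -> 2
  'to' -> 3

Encoded: [2, 0, 1, 1, 2, 3]


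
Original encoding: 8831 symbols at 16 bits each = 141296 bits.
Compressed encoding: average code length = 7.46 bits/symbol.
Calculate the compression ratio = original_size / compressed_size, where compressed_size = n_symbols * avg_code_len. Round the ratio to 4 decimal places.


original_size = n_symbols * orig_bits = 8831 * 16 = 141296 bits
compressed_size = n_symbols * avg_code_len = 8831 * 7.46 = 65879.26 bits
ratio = original_size / compressed_size = 141296 / 65879.26 = 2.1448

Compression ratio = 2.1448


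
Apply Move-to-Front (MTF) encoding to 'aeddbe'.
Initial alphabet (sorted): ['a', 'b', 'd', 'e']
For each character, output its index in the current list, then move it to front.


MTF encoding:
'a': index 0 in ['a', 'b', 'd', 'e'] -> ['a', 'b', 'd', 'e']
'e': index 3 in ['a', 'b', 'd', 'e'] -> ['e', 'a', 'b', 'd']
'd': index 3 in ['e', 'a', 'b', 'd'] -> ['d', 'e', 'a', 'b']
'd': index 0 in ['d', 'e', 'a', 'b'] -> ['d', 'e', 'a', 'b']
'b': index 3 in ['d', 'e', 'a', 'b'] -> ['b', 'd', 'e', 'a']
'e': index 2 in ['b', 'd', 'e', 'a'] -> ['e', 'b', 'd', 'a']


Output: [0, 3, 3, 0, 3, 2]


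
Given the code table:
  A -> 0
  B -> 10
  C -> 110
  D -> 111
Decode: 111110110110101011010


Decoding:
111 -> D
110 -> C
110 -> C
110 -> C
10 -> B
10 -> B
110 -> C
10 -> B


Result: DCCCBBCB


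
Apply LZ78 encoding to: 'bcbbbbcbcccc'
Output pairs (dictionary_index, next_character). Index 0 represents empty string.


LZ78 encoding steps:
Dictionary: {0: ''}
Step 1: w='' (idx 0), next='b' -> output (0, 'b'), add 'b' as idx 1
Step 2: w='' (idx 0), next='c' -> output (0, 'c'), add 'c' as idx 2
Step 3: w='b' (idx 1), next='b' -> output (1, 'b'), add 'bb' as idx 3
Step 4: w='bb' (idx 3), next='c' -> output (3, 'c'), add 'bbc' as idx 4
Step 5: w='b' (idx 1), next='c' -> output (1, 'c'), add 'bc' as idx 5
Step 6: w='c' (idx 2), next='c' -> output (2, 'c'), add 'cc' as idx 6
Step 7: w='c' (idx 2), end of input -> output (2, '')


Encoded: [(0, 'b'), (0, 'c'), (1, 'b'), (3, 'c'), (1, 'c'), (2, 'c'), (2, '')]


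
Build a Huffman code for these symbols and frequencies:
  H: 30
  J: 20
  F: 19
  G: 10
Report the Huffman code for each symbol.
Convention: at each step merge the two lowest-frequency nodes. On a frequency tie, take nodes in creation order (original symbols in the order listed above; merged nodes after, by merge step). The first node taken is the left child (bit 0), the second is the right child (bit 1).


Huffman tree construction:
Step 1: Merge G(10) + F(19) = 29
Step 2: Merge J(20) + (G+F)(29) = 49
Step 3: Merge H(30) + (J+(G+F))(49) = 79
Read each symbol's code off the tree from the root (left child = 0, right child = 1).

Codes:
  H: 0 (length 1)
  J: 10 (length 2)
  F: 111 (length 3)
  G: 110 (length 3)
Average code length: 157/79 = 1.9873 bits/symbol


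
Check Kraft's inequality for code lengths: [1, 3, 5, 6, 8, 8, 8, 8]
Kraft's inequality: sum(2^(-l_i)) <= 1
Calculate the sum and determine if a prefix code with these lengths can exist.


Sum = 2^(-1) + 2^(-3) + 2^(-5) + 2^(-6) + 2^(-8) + 2^(-8) + 2^(-8) + 2^(-8)
    = 0.5 + 0.125 + 0.03125 + 0.015625 + 0.00390625 + 0.00390625 + 0.00390625 + 0.00390625
    = 176/256 = 0.6875
Since 0.6875 <= 1, Kraft's inequality IS satisfied.
A prefix code with these lengths CAN exist.

Kraft sum = 0.6875. Satisfied.


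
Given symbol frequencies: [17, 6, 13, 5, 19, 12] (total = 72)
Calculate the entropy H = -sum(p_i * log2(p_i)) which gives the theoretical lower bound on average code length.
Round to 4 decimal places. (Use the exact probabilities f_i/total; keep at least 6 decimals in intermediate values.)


Per-symbol terms -p_i * log2(p_i) with p_i = f_i/72:
  p = 17/72 = 0.236111: log2(p) = -2.082462, -p*log2(p) = 0.491692
  p = 6/72 = 0.083333: log2(p) = -3.584963, -p*log2(p) = 0.298747
  p = 13/72 = 0.180556: log2(p) = -2.469485, -p*log2(p) = 0.445879
  p = 5/72 = 0.069444: log2(p) = -3.847997, -p*log2(p) = 0.267222
  p = 19/72 = 0.263889: log2(p) = -1.921997, -p*log2(p) = 0.507194
  p = 12/72 = 0.166667: log2(p) = -2.584963, -p*log2(p) = 0.430827
H = 0.491692 + 0.298747 + 0.445879 + 0.267222 + 0.507194 + 0.430827 = 2.441561

H = 2.4416 bits/symbol


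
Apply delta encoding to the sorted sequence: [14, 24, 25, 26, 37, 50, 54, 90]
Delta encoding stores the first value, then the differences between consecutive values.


First value: 14
Deltas:
  24 - 14 = 10
  25 - 24 = 1
  26 - 25 = 1
  37 - 26 = 11
  50 - 37 = 13
  54 - 50 = 4
  90 - 54 = 36


Delta encoded: [14, 10, 1, 1, 11, 13, 4, 36]


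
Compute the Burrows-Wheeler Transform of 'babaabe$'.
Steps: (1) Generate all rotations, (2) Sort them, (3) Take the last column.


Rotations (sorted):
  0: $babaabe -> last char: e
  1: aabe$bab -> last char: b
  2: abaabe$b -> last char: b
  3: abe$baba -> last char: a
  4: baabe$ba -> last char: a
  5: babaabe$ -> last char: $
  6: be$babaa -> last char: a
  7: e$babaab -> last char: b


BWT = ebbaa$ab


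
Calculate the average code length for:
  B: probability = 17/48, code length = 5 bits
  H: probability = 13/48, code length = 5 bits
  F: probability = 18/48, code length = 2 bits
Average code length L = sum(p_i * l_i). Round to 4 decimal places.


Weighted contributions p_i * l_i:
  B: (17/48) * 5 = 85/48
  H: (13/48) * 5 = 65/48
  F: (18/48) * 2 = 36/48
Sum = (85 + 65 + 36)/48 = 186/48

L = 186/48 = 3.8750 bits/symbol


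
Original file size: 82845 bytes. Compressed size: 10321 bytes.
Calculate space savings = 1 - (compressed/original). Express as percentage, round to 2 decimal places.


ratio = compressed/original = 10321/82845 = 0.124582
savings = 1 - ratio = 1 - 0.124582 = 0.875418
as a percentage: 0.875418 * 100 = 87.54%

Space savings = 1 - 10321/82845 = 87.54%


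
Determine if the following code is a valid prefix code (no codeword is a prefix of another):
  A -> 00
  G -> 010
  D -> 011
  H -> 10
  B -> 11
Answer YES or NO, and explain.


Checking each pair (does one codeword prefix another?):
  A='00' vs G='010': no prefix
  A='00' vs D='011': no prefix
  A='00' vs H='10': no prefix
  A='00' vs B='11': no prefix
  G='010' vs A='00': no prefix
  G='010' vs D='011': no prefix
  G='010' vs H='10': no prefix
  G='010' vs B='11': no prefix
  D='011' vs A='00': no prefix
  D='011' vs G='010': no prefix
  D='011' vs H='10': no prefix
  D='011' vs B='11': no prefix
  H='10' vs A='00': no prefix
  H='10' vs G='010': no prefix
  H='10' vs D='011': no prefix
  H='10' vs B='11': no prefix
  B='11' vs A='00': no prefix
  B='11' vs G='010': no prefix
  B='11' vs D='011': no prefix
  B='11' vs H='10': no prefix
No violation found over all pairs.

YES -- this is a valid prefix code. No codeword is a prefix of any other codeword.


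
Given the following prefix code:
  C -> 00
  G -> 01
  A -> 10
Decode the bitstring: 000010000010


Decoding step by step:
Bits 00 -> C
Bits 00 -> C
Bits 10 -> A
Bits 00 -> C
Bits 00 -> C
Bits 10 -> A


Decoded message: CCACCA


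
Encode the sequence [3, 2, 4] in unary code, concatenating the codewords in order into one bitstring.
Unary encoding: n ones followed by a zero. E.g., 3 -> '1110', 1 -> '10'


Encode each number as n ones followed by a terminating 0:
  3 -> 1110 (4 bits)
  2 -> 110 (3 bits)
  4 -> 11110 (5 bits)
Total length = 4 + 3 + 5 = 12 bits.

Unary([3, 2, 4]) = 111011011110 (12 bits)


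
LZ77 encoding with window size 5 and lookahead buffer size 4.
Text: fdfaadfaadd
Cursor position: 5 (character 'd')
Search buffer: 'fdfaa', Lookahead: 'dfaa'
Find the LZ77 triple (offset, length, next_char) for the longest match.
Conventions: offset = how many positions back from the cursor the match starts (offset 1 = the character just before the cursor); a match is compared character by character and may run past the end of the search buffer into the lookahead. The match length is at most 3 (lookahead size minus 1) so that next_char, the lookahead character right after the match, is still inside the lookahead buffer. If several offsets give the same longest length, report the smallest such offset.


Try each offset into the search buffer:
  offset=1 (pos 4, char 'a'): match length 0
  offset=2 (pos 3, char 'a'): match length 0
  offset=3 (pos 2, char 'f'): match length 0
  offset=4 (pos 1, char 'd'): match length 3
  offset=5 (pos 0, char 'f'): match length 0
Longest match has length 3 at offset 4.
next_char = character at position 5 + 3 = 8 -> 'a'

Best match: offset=4, length=3 (matching 'dfa' starting at position 1)
LZ77 triple: (4, 3, 'a')


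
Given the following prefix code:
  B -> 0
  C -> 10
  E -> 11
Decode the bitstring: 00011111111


Decoding step by step:
Bits 0 -> B
Bits 0 -> B
Bits 0 -> B
Bits 11 -> E
Bits 11 -> E
Bits 11 -> E
Bits 11 -> E


Decoded message: BBBEEEE


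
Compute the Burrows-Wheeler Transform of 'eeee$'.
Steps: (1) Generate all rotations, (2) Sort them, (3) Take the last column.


Rotations (sorted):
  0: $eeee -> last char: e
  1: e$eee -> last char: e
  2: ee$ee -> last char: e
  3: eee$e -> last char: e
  4: eeee$ -> last char: $


BWT = eeee$


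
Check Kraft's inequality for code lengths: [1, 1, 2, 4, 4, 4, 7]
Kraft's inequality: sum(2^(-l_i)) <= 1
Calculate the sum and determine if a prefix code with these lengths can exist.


Sum = 2^(-1) + 2^(-1) + 2^(-2) + 2^(-4) + 2^(-4) + 2^(-4) + 2^(-7)
    = 0.5 + 0.5 + 0.25 + 0.0625 + 0.0625 + 0.0625 + 0.0078125
    = 185/128 = 1.4453125
Since 1.4453125 > 1, Kraft's inequality is NOT satisfied.
A prefix code with these lengths CANNOT exist.

Kraft sum = 1.4453125. Not satisfied.


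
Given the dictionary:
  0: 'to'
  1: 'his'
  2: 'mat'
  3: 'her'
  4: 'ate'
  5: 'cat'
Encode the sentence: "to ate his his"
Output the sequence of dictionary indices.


Look up each word in the dictionary:
  'to' -> 0
  'ate' -> 4
  'his' -> 1
  'his' -> 1

Encoded: [0, 4, 1, 1]


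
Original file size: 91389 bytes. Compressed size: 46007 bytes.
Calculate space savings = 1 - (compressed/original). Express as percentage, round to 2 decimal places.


ratio = compressed/original = 46007/91389 = 0.503419
savings = 1 - ratio = 1 - 0.503419 = 0.496581
as a percentage: 0.496581 * 100 = 49.66%

Space savings = 1 - 46007/91389 = 49.66%


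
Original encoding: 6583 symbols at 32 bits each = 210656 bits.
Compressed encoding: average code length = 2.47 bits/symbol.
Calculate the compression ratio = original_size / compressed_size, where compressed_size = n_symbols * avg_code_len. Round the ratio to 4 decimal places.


original_size = n_symbols * orig_bits = 6583 * 32 = 210656 bits
compressed_size = n_symbols * avg_code_len = 6583 * 2.47 = 16260.01 bits
ratio = original_size / compressed_size = 210656 / 16260.01 = 12.9555

Compression ratio = 12.9555


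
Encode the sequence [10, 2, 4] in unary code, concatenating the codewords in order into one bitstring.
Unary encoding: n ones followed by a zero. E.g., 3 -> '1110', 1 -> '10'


Encode each number as n ones followed by a terminating 0:
  10 -> 11111111110 (11 bits)
  2 -> 110 (3 bits)
  4 -> 11110 (5 bits)
Total length = 11 + 3 + 5 = 19 bits.

Unary([10, 2, 4]) = 1111111111011011110 (19 bits)


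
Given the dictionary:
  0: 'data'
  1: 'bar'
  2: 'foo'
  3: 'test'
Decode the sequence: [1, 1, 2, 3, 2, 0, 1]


Look up each index in the dictionary:
  1 -> 'bar'
  1 -> 'bar'
  2 -> 'foo'
  3 -> 'test'
  2 -> 'foo'
  0 -> 'data'
  1 -> 'bar'

Decoded: "bar bar foo test foo data bar"


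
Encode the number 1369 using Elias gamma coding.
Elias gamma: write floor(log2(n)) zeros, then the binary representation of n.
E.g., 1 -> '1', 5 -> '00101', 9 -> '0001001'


num_bits = floor(log2(1369)) + 1 = 11
leading_zeros = num_bits - 1 = 10
binary(1369) = 10101011001

Elias gamma(1369) = '0000000000' + '10101011001' = 000000000010101011001 (21 bits)


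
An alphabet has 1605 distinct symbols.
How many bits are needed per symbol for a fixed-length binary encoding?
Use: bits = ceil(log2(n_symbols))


log2(1605) = 10.6484
Bracket: 2^10 = 1024 < 1605 <= 2^11 = 2048
So ceil(log2(1605)) = 11

bits = ceil(log2(1605)) = ceil(10.6484) = 11 bits


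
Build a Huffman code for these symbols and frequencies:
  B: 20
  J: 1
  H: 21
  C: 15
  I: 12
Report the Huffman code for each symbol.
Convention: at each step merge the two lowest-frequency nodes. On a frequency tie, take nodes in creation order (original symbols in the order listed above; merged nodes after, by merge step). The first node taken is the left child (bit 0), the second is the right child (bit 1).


Huffman tree construction:
Step 1: Merge J(1) + I(12) = 13
Step 2: Merge (J+I)(13) + C(15) = 28
Step 3: Merge B(20) + H(21) = 41
Step 4: Merge ((J+I)+C)(28) + (B+H)(41) = 69
Read each symbol's code off the tree from the root (left child = 0, right child = 1).

Codes:
  B: 10 (length 2)
  J: 000 (length 3)
  H: 11 (length 2)
  C: 01 (length 2)
  I: 001 (length 3)
Average code length: 151/69 = 2.1884 bits/symbol


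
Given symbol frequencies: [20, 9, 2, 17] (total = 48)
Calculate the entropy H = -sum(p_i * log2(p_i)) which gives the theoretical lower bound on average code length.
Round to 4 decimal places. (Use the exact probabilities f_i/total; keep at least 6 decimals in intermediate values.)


Per-symbol terms -p_i * log2(p_i) with p_i = f_i/48:
  p = 20/48 = 0.416667: log2(p) = -1.263034, -p*log2(p) = 0.526264
  p = 9/48 = 0.187500: log2(p) = -2.415037, -p*log2(p) = 0.452820
  p = 2/48 = 0.041667: log2(p) = -4.584963, -p*log2(p) = 0.191040
  p = 17/48 = 0.354167: log2(p) = -1.497500, -p*log2(p) = 0.530364
H = 0.526264 + 0.452820 + 0.191040 + 0.530364 = 1.700488

H = 1.7005 bits/symbol


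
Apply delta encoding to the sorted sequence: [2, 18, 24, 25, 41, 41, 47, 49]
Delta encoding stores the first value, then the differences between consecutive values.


First value: 2
Deltas:
  18 - 2 = 16
  24 - 18 = 6
  25 - 24 = 1
  41 - 25 = 16
  41 - 41 = 0
  47 - 41 = 6
  49 - 47 = 2


Delta encoded: [2, 16, 6, 1, 16, 0, 6, 2]


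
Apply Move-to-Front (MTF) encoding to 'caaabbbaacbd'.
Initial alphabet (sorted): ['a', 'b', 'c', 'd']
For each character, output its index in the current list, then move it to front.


MTF encoding:
'c': index 2 in ['a', 'b', 'c', 'd'] -> ['c', 'a', 'b', 'd']
'a': index 1 in ['c', 'a', 'b', 'd'] -> ['a', 'c', 'b', 'd']
'a': index 0 in ['a', 'c', 'b', 'd'] -> ['a', 'c', 'b', 'd']
'a': index 0 in ['a', 'c', 'b', 'd'] -> ['a', 'c', 'b', 'd']
'b': index 2 in ['a', 'c', 'b', 'd'] -> ['b', 'a', 'c', 'd']
'b': index 0 in ['b', 'a', 'c', 'd'] -> ['b', 'a', 'c', 'd']
'b': index 0 in ['b', 'a', 'c', 'd'] -> ['b', 'a', 'c', 'd']
'a': index 1 in ['b', 'a', 'c', 'd'] -> ['a', 'b', 'c', 'd']
'a': index 0 in ['a', 'b', 'c', 'd'] -> ['a', 'b', 'c', 'd']
'c': index 2 in ['a', 'b', 'c', 'd'] -> ['c', 'a', 'b', 'd']
'b': index 2 in ['c', 'a', 'b', 'd'] -> ['b', 'c', 'a', 'd']
'd': index 3 in ['b', 'c', 'a', 'd'] -> ['d', 'b', 'c', 'a']


Output: [2, 1, 0, 0, 2, 0, 0, 1, 0, 2, 2, 3]


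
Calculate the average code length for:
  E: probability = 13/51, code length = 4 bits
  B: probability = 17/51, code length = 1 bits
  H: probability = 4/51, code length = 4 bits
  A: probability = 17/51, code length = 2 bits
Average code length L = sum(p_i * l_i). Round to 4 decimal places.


Weighted contributions p_i * l_i:
  E: (13/51) * 4 = 52/51
  B: (17/51) * 1 = 17/51
  H: (4/51) * 4 = 16/51
  A: (17/51) * 2 = 34/51
Sum = (52 + 17 + 16 + 34)/51 = 119/51

L = 119/51 = 2.3333 bits/symbol


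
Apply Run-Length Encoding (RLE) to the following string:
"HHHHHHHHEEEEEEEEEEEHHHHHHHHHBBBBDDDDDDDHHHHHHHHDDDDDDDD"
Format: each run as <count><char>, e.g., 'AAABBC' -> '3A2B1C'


Scanning runs left to right:
  i=0: run of 'H' x 8 -> '8H'
  i=8: run of 'E' x 11 -> '11E'
  i=19: run of 'H' x 9 -> '9H'
  i=28: run of 'B' x 4 -> '4B'
  i=32: run of 'D' x 7 -> '7D'
  i=39: run of 'H' x 8 -> '8H'
  i=47: run of 'D' x 8 -> '8D'

RLE = 8H11E9H4B7D8H8D


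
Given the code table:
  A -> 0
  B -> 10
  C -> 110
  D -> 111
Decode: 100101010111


Decoding:
10 -> B
0 -> A
10 -> B
10 -> B
10 -> B
111 -> D


Result: BABBBD


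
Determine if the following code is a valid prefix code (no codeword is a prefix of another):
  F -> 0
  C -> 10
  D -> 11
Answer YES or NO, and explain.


Checking each pair (does one codeword prefix another?):
  F='0' vs C='10': no prefix
  F='0' vs D='11': no prefix
  C='10' vs F='0': no prefix
  C='10' vs D='11': no prefix
  D='11' vs F='0': no prefix
  D='11' vs C='10': no prefix
No violation found over all pairs.

YES -- this is a valid prefix code. No codeword is a prefix of any other codeword.


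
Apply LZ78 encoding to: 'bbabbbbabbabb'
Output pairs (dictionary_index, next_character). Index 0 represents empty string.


LZ78 encoding steps:
Dictionary: {0: ''}
Step 1: w='' (idx 0), next='b' -> output (0, 'b'), add 'b' as idx 1
Step 2: w='b' (idx 1), next='a' -> output (1, 'a'), add 'ba' as idx 2
Step 3: w='b' (idx 1), next='b' -> output (1, 'b'), add 'bb' as idx 3
Step 4: w='bb' (idx 3), next='a' -> output (3, 'a'), add 'bba' as idx 4
Step 5: w='bba' (idx 4), next='b' -> output (4, 'b'), add 'bbab' as idx 5
Step 6: w='b' (idx 1), end of input -> output (1, '')


Encoded: [(0, 'b'), (1, 'a'), (1, 'b'), (3, 'a'), (4, 'b'), (1, '')]


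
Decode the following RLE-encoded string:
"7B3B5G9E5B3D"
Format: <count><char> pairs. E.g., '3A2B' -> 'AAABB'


Expanding each <count><char> pair:
  7B -> 'BBBBBBB'
  3B -> 'BBB'
  5G -> 'GGGGG'
  9E -> 'EEEEEEEEE'
  5B -> 'BBBBB'
  3D -> 'DDD'

Decoded = BBBBBBBBBBGGGGGEEEEEEEEEBBBBBDDD


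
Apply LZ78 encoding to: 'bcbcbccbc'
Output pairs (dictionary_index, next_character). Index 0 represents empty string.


LZ78 encoding steps:
Dictionary: {0: ''}
Step 1: w='' (idx 0), next='b' -> output (0, 'b'), add 'b' as idx 1
Step 2: w='' (idx 0), next='c' -> output (0, 'c'), add 'c' as idx 2
Step 3: w='b' (idx 1), next='c' -> output (1, 'c'), add 'bc' as idx 3
Step 4: w='bc' (idx 3), next='c' -> output (3, 'c'), add 'bcc' as idx 4
Step 5: w='bc' (idx 3), end of input -> output (3, '')


Encoded: [(0, 'b'), (0, 'c'), (1, 'c'), (3, 'c'), (3, '')]


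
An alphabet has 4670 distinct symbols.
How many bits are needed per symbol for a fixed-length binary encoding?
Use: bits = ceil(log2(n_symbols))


log2(4670) = 12.1892
Bracket: 2^12 = 4096 < 4670 <= 2^13 = 8192
So ceil(log2(4670)) = 13

bits = ceil(log2(4670)) = ceil(12.1892) = 13 bits


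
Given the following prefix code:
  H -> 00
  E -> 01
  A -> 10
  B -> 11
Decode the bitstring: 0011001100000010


Decoding step by step:
Bits 00 -> H
Bits 11 -> B
Bits 00 -> H
Bits 11 -> B
Bits 00 -> H
Bits 00 -> H
Bits 00 -> H
Bits 10 -> A


Decoded message: HBHBHHHA


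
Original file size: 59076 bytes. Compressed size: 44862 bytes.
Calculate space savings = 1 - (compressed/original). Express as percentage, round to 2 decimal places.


ratio = compressed/original = 44862/59076 = 0.759395
savings = 1 - ratio = 1 - 0.759395 = 0.240605
as a percentage: 0.240605 * 100 = 24.06%

Space savings = 1 - 44862/59076 = 24.06%


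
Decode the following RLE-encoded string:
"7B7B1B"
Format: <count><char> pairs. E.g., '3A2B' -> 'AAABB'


Expanding each <count><char> pair:
  7B -> 'BBBBBBB'
  7B -> 'BBBBBBB'
  1B -> 'B'

Decoded = BBBBBBBBBBBBBBB


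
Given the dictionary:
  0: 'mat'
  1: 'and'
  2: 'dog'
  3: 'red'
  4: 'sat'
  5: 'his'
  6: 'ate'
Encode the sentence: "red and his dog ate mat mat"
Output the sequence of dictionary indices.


Look up each word in the dictionary:
  'red' -> 3
  'and' -> 1
  'his' -> 5
  'dog' -> 2
  'ate' -> 6
  'mat' -> 0
  'mat' -> 0

Encoded: [3, 1, 5, 2, 6, 0, 0]


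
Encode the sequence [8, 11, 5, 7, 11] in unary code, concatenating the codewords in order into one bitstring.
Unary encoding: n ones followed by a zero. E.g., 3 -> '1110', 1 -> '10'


Encode each number as n ones followed by a terminating 0:
  8 -> 111111110 (9 bits)
  11 -> 111111111110 (12 bits)
  5 -> 111110 (6 bits)
  7 -> 11111110 (8 bits)
  11 -> 111111111110 (12 bits)
Total length = 9 + 12 + 6 + 8 + 12 = 47 bits.

Unary([8, 11, 5, 7, 11]) = 11111111011111111111011111011111110111111111110 (47 bits)


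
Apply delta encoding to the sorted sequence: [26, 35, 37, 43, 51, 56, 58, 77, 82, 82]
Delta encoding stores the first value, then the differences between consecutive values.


First value: 26
Deltas:
  35 - 26 = 9
  37 - 35 = 2
  43 - 37 = 6
  51 - 43 = 8
  56 - 51 = 5
  58 - 56 = 2
  77 - 58 = 19
  82 - 77 = 5
  82 - 82 = 0


Delta encoded: [26, 9, 2, 6, 8, 5, 2, 19, 5, 0]


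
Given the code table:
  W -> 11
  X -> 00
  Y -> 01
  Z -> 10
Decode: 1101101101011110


Decoding:
11 -> W
01 -> Y
10 -> Z
11 -> W
01 -> Y
01 -> Y
11 -> W
10 -> Z


Result: WYZWYYWZ


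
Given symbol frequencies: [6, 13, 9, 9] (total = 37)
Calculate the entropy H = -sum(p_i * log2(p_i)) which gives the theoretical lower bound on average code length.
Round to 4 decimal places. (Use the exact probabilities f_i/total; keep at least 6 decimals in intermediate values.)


Per-symbol terms -p_i * log2(p_i) with p_i = f_i/37:
  p = 6/37 = 0.162162: log2(p) = -2.624491, -p*log2(p) = 0.425593
  p = 13/37 = 0.351351: log2(p) = -1.509014, -p*log2(p) = 0.530194
  p = 9/37 = 0.243243: log2(p) = -2.039528, -p*log2(p) = 0.496101
  p = 9/37 = 0.243243: log2(p) = -2.039528, -p*log2(p) = 0.496101
H = 0.425593 + 0.530194 + 0.496101 + 0.496101 = 1.947989

H = 1.948 bits/symbol


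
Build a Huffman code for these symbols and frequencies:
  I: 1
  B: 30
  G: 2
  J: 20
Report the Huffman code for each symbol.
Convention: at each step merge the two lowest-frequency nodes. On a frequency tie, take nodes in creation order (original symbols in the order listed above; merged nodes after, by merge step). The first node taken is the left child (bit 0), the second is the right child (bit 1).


Huffman tree construction:
Step 1: Merge I(1) + G(2) = 3
Step 2: Merge (I+G)(3) + J(20) = 23
Step 3: Merge ((I+G)+J)(23) + B(30) = 53
Read each symbol's code off the tree from the root (left child = 0, right child = 1).

Codes:
  I: 000 (length 3)
  B: 1 (length 1)
  G: 001 (length 3)
  J: 01 (length 2)
Average code length: 79/53 = 1.4906 bits/symbol


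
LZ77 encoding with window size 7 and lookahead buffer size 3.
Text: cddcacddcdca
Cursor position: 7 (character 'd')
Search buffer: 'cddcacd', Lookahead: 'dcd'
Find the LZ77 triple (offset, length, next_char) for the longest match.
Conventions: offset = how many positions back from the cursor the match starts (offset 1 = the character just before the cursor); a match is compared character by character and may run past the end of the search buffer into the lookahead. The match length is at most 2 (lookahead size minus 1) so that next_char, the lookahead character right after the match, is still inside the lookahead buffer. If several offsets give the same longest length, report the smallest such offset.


Try each offset into the search buffer:
  offset=1 (pos 6, char 'd'): match length 1
  offset=2 (pos 5, char 'c'): match length 0
  offset=3 (pos 4, char 'a'): match length 0
  offset=4 (pos 3, char 'c'): match length 0
  offset=5 (pos 2, char 'd'): match length 2
  offset=6 (pos 1, char 'd'): match length 1
  offset=7 (pos 0, char 'c'): match length 0
Longest match has length 2 at offset 5.
next_char = character at position 7 + 2 = 9 -> 'd'

Best match: offset=5, length=2 (matching 'dc' starting at position 2)
LZ77 triple: (5, 2, 'd')


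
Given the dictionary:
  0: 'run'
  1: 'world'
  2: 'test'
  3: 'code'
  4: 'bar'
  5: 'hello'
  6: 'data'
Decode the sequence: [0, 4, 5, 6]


Look up each index in the dictionary:
  0 -> 'run'
  4 -> 'bar'
  5 -> 'hello'
  6 -> 'data'

Decoded: "run bar hello data"


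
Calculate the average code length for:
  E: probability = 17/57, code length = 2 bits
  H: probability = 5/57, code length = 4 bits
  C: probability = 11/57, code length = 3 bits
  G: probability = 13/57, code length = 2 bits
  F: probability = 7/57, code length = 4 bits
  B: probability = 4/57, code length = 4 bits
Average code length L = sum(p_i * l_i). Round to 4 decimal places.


Weighted contributions p_i * l_i:
  E: (17/57) * 2 = 34/57
  H: (5/57) * 4 = 20/57
  C: (11/57) * 3 = 33/57
  G: (13/57) * 2 = 26/57
  F: (7/57) * 4 = 28/57
  B: (4/57) * 4 = 16/57
Sum = (34 + 20 + 33 + 26 + 28 + 16)/57 = 157/57

L = 157/57 = 2.7544 bits/symbol


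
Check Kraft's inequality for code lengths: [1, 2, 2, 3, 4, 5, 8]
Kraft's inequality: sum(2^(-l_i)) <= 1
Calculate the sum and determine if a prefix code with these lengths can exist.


Sum = 2^(-1) + 2^(-2) + 2^(-2) + 2^(-3) + 2^(-4) + 2^(-5) + 2^(-8)
    = 0.5 + 0.25 + 0.25 + 0.125 + 0.0625 + 0.03125 + 0.00390625
    = 313/256 = 1.22265625
Since 1.22265625 > 1, Kraft's inequality is NOT satisfied.
A prefix code with these lengths CANNOT exist.

Kraft sum = 1.22265625. Not satisfied.


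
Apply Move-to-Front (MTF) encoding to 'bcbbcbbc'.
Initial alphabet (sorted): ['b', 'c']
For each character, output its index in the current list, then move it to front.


MTF encoding:
'b': index 0 in ['b', 'c'] -> ['b', 'c']
'c': index 1 in ['b', 'c'] -> ['c', 'b']
'b': index 1 in ['c', 'b'] -> ['b', 'c']
'b': index 0 in ['b', 'c'] -> ['b', 'c']
'c': index 1 in ['b', 'c'] -> ['c', 'b']
'b': index 1 in ['c', 'b'] -> ['b', 'c']
'b': index 0 in ['b', 'c'] -> ['b', 'c']
'c': index 1 in ['b', 'c'] -> ['c', 'b']


Output: [0, 1, 1, 0, 1, 1, 0, 1]


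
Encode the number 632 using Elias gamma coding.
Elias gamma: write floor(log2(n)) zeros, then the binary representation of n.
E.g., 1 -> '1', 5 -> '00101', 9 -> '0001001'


num_bits = floor(log2(632)) + 1 = 10
leading_zeros = num_bits - 1 = 9
binary(632) = 1001111000

Elias gamma(632) = '000000000' + '1001111000' = 0000000001001111000 (19 bits)


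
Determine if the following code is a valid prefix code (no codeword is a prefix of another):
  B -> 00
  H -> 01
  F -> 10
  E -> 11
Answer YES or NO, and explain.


Checking each pair (does one codeword prefix another?):
  B='00' vs H='01': no prefix
  B='00' vs F='10': no prefix
  B='00' vs E='11': no prefix
  H='01' vs B='00': no prefix
  H='01' vs F='10': no prefix
  H='01' vs E='11': no prefix
  F='10' vs B='00': no prefix
  F='10' vs H='01': no prefix
  F='10' vs E='11': no prefix
  E='11' vs B='00': no prefix
  E='11' vs H='01': no prefix
  E='11' vs F='10': no prefix
No violation found over all pairs.

YES -- this is a valid prefix code. No codeword is a prefix of any other codeword.


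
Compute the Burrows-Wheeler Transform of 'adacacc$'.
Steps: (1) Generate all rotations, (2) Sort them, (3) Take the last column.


Rotations (sorted):
  0: $adacacc -> last char: c
  1: acacc$ad -> last char: d
  2: acc$adac -> last char: c
  3: adacacc$ -> last char: $
  4: c$adacac -> last char: c
  5: cacc$ada -> last char: a
  6: cc$adaca -> last char: a
  7: dacacc$a -> last char: a


BWT = cdc$caaa


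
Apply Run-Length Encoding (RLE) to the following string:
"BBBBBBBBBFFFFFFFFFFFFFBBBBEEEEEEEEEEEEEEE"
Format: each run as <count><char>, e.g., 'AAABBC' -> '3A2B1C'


Scanning runs left to right:
  i=0: run of 'B' x 9 -> '9B'
  i=9: run of 'F' x 13 -> '13F'
  i=22: run of 'B' x 4 -> '4B'
  i=26: run of 'E' x 15 -> '15E'

RLE = 9B13F4B15E


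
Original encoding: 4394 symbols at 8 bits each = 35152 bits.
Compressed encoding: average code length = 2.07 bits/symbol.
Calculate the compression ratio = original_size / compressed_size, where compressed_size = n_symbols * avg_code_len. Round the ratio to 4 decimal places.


original_size = n_symbols * orig_bits = 4394 * 8 = 35152 bits
compressed_size = n_symbols * avg_code_len = 4394 * 2.07 = 9095.58 bits
ratio = original_size / compressed_size = 35152 / 9095.58 = 3.8647

Compression ratio = 3.8647


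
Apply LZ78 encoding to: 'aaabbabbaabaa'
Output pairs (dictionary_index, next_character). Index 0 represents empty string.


LZ78 encoding steps:
Dictionary: {0: ''}
Step 1: w='' (idx 0), next='a' -> output (0, 'a'), add 'a' as idx 1
Step 2: w='a' (idx 1), next='a' -> output (1, 'a'), add 'aa' as idx 2
Step 3: w='' (idx 0), next='b' -> output (0, 'b'), add 'b' as idx 3
Step 4: w='b' (idx 3), next='a' -> output (3, 'a'), add 'ba' as idx 4
Step 5: w='b' (idx 3), next='b' -> output (3, 'b'), add 'bb' as idx 5
Step 6: w='aa' (idx 2), next='b' -> output (2, 'b'), add 'aab' as idx 6
Step 7: w='aa' (idx 2), end of input -> output (2, '')


Encoded: [(0, 'a'), (1, 'a'), (0, 'b'), (3, 'a'), (3, 'b'), (2, 'b'), (2, '')]


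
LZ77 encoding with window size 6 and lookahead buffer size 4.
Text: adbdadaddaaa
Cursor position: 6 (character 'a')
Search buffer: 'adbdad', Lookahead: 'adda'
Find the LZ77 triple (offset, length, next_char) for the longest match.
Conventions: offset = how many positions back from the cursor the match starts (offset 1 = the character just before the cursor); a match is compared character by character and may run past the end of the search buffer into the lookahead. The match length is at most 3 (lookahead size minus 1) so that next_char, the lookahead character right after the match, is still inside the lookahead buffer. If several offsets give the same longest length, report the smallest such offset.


Try each offset into the search buffer:
  offset=1 (pos 5, char 'd'): match length 0
  offset=2 (pos 4, char 'a'): match length 2
  offset=3 (pos 3, char 'd'): match length 0
  offset=4 (pos 2, char 'b'): match length 0
  offset=5 (pos 1, char 'd'): match length 0
  offset=6 (pos 0, char 'a'): match length 2
Longest match has length 2, found at offsets 2, 6; take the smallest, offset 2.
next_char = character at position 6 + 2 = 8 -> 'd'

Best match: offset=2, length=2 (matching 'ad' starting at position 4)
LZ77 triple: (2, 2, 'd')


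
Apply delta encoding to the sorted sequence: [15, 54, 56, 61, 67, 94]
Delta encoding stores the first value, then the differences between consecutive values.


First value: 15
Deltas:
  54 - 15 = 39
  56 - 54 = 2
  61 - 56 = 5
  67 - 61 = 6
  94 - 67 = 27


Delta encoded: [15, 39, 2, 5, 6, 27]


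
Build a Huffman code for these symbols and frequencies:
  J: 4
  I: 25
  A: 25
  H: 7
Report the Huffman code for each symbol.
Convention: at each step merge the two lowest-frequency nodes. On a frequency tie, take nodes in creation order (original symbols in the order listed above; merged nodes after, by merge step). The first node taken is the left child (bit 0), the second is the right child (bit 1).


Huffman tree construction:
Step 1: Merge J(4) + H(7) = 11
Step 2: Merge (J+H)(11) + I(25) = 36
Step 3: Merge A(25) + ((J+H)+I)(36) = 61
Read each symbol's code off the tree from the root (left child = 0, right child = 1).

Codes:
  J: 100 (length 3)
  I: 11 (length 2)
  A: 0 (length 1)
  H: 101 (length 3)
Average code length: 108/61 = 1.7705 bits/symbol


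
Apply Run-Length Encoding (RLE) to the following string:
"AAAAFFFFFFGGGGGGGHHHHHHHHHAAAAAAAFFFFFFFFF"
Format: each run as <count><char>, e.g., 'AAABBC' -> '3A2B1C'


Scanning runs left to right:
  i=0: run of 'A' x 4 -> '4A'
  i=4: run of 'F' x 6 -> '6F'
  i=10: run of 'G' x 7 -> '7G'
  i=17: run of 'H' x 9 -> '9H'
  i=26: run of 'A' x 7 -> '7A'
  i=33: run of 'F' x 9 -> '9F'

RLE = 4A6F7G9H7A9F


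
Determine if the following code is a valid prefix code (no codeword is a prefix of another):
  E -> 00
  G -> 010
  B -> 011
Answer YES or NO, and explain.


Checking each pair (does one codeword prefix another?):
  E='00' vs G='010': no prefix
  E='00' vs B='011': no prefix
  G='010' vs E='00': no prefix
  G='010' vs B='011': no prefix
  B='011' vs E='00': no prefix
  B='011' vs G='010': no prefix
No violation found over all pairs.

YES -- this is a valid prefix code. No codeword is a prefix of any other codeword.


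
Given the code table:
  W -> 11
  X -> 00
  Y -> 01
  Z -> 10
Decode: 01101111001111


Decoding:
01 -> Y
10 -> Z
11 -> W
11 -> W
00 -> X
11 -> W
11 -> W


Result: YZWWXWW
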